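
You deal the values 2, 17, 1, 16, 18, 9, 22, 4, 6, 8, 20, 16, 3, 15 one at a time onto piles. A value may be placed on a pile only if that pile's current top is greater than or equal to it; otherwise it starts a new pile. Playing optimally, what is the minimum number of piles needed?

The minimum number of non-increasing subsequences covering a sequence equals the length of its longest strictly increasing subsequence.
LIS length is 5 (e.g. 2, 4, 6, 8, 20), so 5 piles are needed.

5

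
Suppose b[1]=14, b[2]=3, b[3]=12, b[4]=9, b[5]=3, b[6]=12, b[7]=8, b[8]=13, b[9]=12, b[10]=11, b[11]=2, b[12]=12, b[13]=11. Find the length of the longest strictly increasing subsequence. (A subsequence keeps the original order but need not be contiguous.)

4

Track the smallest tail for each achievable length (strict):
14 → extends → [14]
3 → replaces 14 → [3]
12 → extends → [3, 12]
9 → replaces 12 → [3, 9]
3 → already a tail → [3, 9]
12 → extends → [3, 9, 12]
8 → replaces 9 → [3, 8, 12]
13 → extends → [3, 8, 12, 13]
12 → already a tail → [3, 8, 12, 13]
11 → replaces 12 → [3, 8, 11, 13]
2 → replaces 3 → [2, 8, 11, 13]
12 → replaces 13 → [2, 8, 11, 12]
11 → already a tail → [2, 8, 11, 12]
Four tails, so the longest strictly increasing subsequence has length 4 (e.g. 3, 9, 12, 13).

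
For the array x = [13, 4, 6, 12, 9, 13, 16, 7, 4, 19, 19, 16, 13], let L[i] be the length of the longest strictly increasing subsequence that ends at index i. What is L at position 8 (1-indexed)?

3

dp[i] = 1 + max{dp[j] : j<i, x[j]<x[i]} (or 1 if no such j):
i:      1  2  3  4  5  6  7  8  9 10 11 12 13
x[i]:  13  4  6 12  9 13 16  7  4 19 19 16 13
dp:     1  1  2  3  3  4  5  3  1  6  6  5  4
At index 8 the value is 3.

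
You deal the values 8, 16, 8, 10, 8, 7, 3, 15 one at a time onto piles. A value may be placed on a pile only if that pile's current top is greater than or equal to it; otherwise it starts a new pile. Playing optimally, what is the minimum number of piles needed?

The minimum number of non-increasing subsequences covering a sequence equals the length of its longest strictly increasing subsequence.
LIS length is 3 (e.g. 8, 10, 15), so 3 piles are needed.

3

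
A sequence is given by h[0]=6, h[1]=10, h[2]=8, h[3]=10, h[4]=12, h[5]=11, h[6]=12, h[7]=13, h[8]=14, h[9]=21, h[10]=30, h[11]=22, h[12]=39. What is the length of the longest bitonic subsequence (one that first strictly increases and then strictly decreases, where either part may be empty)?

10

inc[i] = longest strictly increasing subsequence ending at i; dec[i] = longest strictly decreasing subsequence starting at i:
i:      0  1  2  3  4  5  6  7  8  9 10 11 12
h[i]:   6 10  8 10 12 11 12 13 14 21 30 22 39
inc:    1  2  2  3  4  4  5  6  7  8  9  9 10
dec:    1  2  1  1  2  1  1  1  1  1  2  1  1
Best peak at i=10 (value 30): inc=9, dec=2, length 9+2−1 = 10.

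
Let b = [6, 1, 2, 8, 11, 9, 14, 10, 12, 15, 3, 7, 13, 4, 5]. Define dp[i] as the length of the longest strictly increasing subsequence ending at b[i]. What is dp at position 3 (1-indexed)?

dp[i] = 1 + max{dp[j] : j<i, b[j]<b[i]} (or 1 if no such j):
i:      1  2  3  4  5  6  7  8  9 10 11 12 13 14 15
b[i]:   6  1  2  8 11  9 14 10 12 15  3  7 13  4  5
dp:     1  1  2  3  4  4  5  5  6  7  3  4  7  4  5
At index 3 the value is 2.

2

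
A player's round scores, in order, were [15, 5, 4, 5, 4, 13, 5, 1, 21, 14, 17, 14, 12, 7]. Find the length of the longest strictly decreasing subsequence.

5

Let dp[i] be the longest strictly decreasing subsequence ending at i:
i:      1  2  3  4  5  6  7  8  9 10 11 12 13 14
a[i]:  15  5  4  5  4 13  5  1 21 14 17 14 12  7
dp:     1  2  3  2  3  2  3  4  1  2  2  3  4  5
Maximum is 5.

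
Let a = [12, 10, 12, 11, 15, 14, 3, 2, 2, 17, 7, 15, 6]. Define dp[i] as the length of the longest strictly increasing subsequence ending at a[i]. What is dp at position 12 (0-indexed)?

2

dp[i] = 1 + max{dp[j] : j<i, a[j]<a[i]} (or 1 if no such j):
i:      0  1  2  3  4  5  6  7  8  9 10 11 12
a[i]:  12 10 12 11 15 14  3  2  2 17  7 15  6
dp:     1  1  2  2  3  3  1  1  1  4  2  4  2
At index 12 the value is 2.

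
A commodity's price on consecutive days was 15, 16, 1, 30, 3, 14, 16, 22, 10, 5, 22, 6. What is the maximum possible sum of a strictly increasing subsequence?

Let S[i] be the best sum of a strictly increasing subsequence ending at i:
i:      1  2  3  4  5  6  7  8  9 10 11 12
a[i]:  15 16  1 30  3 14 16 22 10  5 22  6
S:     15 31  1 61  4 18 34 56 14  9 56 15
Maximum is 61 (e.g. 15 + 16 + 30).

61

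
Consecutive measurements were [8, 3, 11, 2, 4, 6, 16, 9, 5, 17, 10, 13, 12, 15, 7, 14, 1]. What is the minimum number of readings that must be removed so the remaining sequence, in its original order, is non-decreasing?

Fewest deletions = n − (longest non-decreasing subsequence).
Patience tails:
8 → extends → [8]
3 → replaces 8 → [3]
11 → extends → [3, 11]
2 → replaces 3 → [2, 11]
4 → replaces 11 → [2, 4]
6 → extends → [2, 4, 6]
16 → extends → [2, 4, 6, 16]
9 → replaces 16 → [2, 4, 6, 9]
5 → replaces 6 → [2, 4, 5, 9]
17 → extends → [2, 4, 5, 9, 17]
10 → replaces 17 → [2, 4, 5, 9, 10]
13 → extends → [2, 4, 5, 9, 10, 13]
12 → replaces 13 → [2, 4, 5, 9, 10, 12]
15 → extends → [2, 4, 5, 9, 10, 12, 15]
7 → replaces 9 → [2, 4, 5, 7, 10, 12, 15]
14 → replaces 15 → [2, 4, 5, 7, 10, 12, 14]
1 → replaces 2 → [1, 4, 5, 7, 10, 12, 14]
Longest non-decreasing subsequence has length 7, so deletions = 17 − 7 = 10.

10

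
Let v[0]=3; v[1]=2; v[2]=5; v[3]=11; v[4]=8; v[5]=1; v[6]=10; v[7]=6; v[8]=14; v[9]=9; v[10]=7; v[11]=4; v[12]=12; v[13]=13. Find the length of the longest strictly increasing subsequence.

6

Track the smallest tail for each achievable length (strict):
3 → extends → [3]
2 → replaces 3 → [2]
5 → extends → [2, 5]
11 → extends → [2, 5, 11]
8 → replaces 11 → [2, 5, 8]
1 → replaces 2 → [1, 5, 8]
10 → extends → [1, 5, 8, 10]
6 → replaces 8 → [1, 5, 6, 10]
14 → extends → [1, 5, 6, 10, 14]
9 → replaces 10 → [1, 5, 6, 9, 14]
7 → replaces 9 → [1, 5, 6, 7, 14]
4 → replaces 5 → [1, 4, 6, 7, 14]
12 → replaces 14 → [1, 4, 6, 7, 12]
13 → extends → [1, 4, 6, 7, 12, 13]
Six tails, so the longest strictly increasing subsequence has length 6 (e.g. 3, 5, 8, 10, 12, 13).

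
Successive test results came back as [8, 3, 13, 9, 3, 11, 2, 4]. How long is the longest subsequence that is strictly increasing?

3

Track the smallest tail for each achievable length (strict):
8 → extends → [8]
3 → replaces 8 → [3]
13 → extends → [3, 13]
9 → replaces 13 → [3, 9]
3 → already a tail → [3, 9]
11 → extends → [3, 9, 11]
2 → replaces 3 → [2, 9, 11]
4 → replaces 9 → [2, 4, 11]
Three tails, so the longest strictly increasing subsequence has length 3 (e.g. 8, 9, 11).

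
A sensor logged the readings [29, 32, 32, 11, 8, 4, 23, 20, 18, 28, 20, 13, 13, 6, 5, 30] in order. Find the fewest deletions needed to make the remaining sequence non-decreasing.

12

Fewest deletions = n − (longest non-decreasing subsequence).
i:      1  2  3  4  5  6  7  8  9 10 11 12 13 14 15 16
a[i]:  29 32 32 11  8  4 23 20 18 28 20 13 13  6  5 30
dp:     1  2  3  1  1  1  2  2  2  3  3  2  3  2  2  4
max dp = 4, so deletions = 16 − 4 = 12.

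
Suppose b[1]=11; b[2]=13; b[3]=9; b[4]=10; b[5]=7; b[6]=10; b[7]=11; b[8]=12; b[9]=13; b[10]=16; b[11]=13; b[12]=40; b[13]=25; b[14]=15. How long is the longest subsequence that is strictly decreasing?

3

Let dp[i] be the longest strictly decreasing subsequence ending at i:
i:      1  2  3  4  5  6  7  8  9 10 11 12 13 14
b[i]:  11 13  9 10  7 10 11 12 13 16 13 40 25 15
dp:     1  1  2  2  3  2  2  2  1  1  2  1  2  3
Maximum is 3.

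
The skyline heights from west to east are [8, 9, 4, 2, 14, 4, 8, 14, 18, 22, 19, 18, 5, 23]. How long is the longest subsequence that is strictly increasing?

Let dp[i] be the length of the longest such subsequence ending at index i:
i:      1  2  3  4  5  6  7  8  9 10 11 12 13 14
a[i]:   8  9  4  2 14  4  8 14 18 22 19 18  5 23
dp:     1  2  1  1  3  2  3  4  5  6  6  5  3  7
Maximum dp value is 7.

7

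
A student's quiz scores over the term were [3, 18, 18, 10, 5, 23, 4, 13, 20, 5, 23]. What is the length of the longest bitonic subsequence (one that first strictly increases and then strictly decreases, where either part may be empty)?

inc[i] = longest strictly increasing subsequence ending at i; dec[i] = longest strictly decreasing subsequence starting at i:
i:      1  2  3  4  5  6  7  8  9 10 11
a[i]:   3 18 18 10  5 23  4 13 20  5 23
inc:    1  2  2  2  2  3  2  3  4  3  5
dec:    1  4  4  3  2  3  1  2  2  1  1
Best peak at i=2 (value 18): inc=2, dec=4, length 2+4−1 = 5.

5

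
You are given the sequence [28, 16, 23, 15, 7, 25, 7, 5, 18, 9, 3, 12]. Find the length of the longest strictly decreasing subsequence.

Negate each value so 'decreasing' becomes 'increasing', then run patience tails on the negated sequence:
-28 → extends → [-28]
-16 → extends → [-28, -16]
-23 → replaces -16 → [-28, -23]
-15 → extends → [-28, -23, -15]
-7 → extends → [-28, -23, -15, -7]
-25 → replaces -23 → [-28, -25, -15, -7]
-7 → already a tail → [-28, -25, -15, -7]
-5 → extends → [-28, -25, -15, -7, -5]
-18 → replaces -15 → [-28, -25, -18, -7, -5]
-9 → replaces -7 → [-28, -25, -18, -9, -5]
-3 → extends → [-28, -25, -18, -9, -5, -3]
-12 → replaces -9 → [-28, -25, -18, -12, -5, -3]
Six tails, so the longest strictly decreasing subsequence of the original has length 6.

6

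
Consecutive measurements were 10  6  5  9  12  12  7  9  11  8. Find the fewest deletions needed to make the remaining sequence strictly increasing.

6

Fewest deletions = n − (longest strictly increasing subsequence).
i:      1  2  3  4  5  6  7  8  9 10
a[i]:  10  6  5  9 12 12  7  9 11  8
dp:     1  1  1  2  3  3  2  3  4  3
max dp = 4, so deletions = 10 − 4 = 6.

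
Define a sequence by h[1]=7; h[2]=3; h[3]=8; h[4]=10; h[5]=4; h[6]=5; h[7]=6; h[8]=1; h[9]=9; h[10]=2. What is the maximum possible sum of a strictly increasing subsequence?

Let S[i] be the best sum of a strictly increasing subsequence ending at i:
i:      1  2  3  4  5  6  7  8  9 10
h[i]:   7  3  8 10  4  5  6  1  9  2
S:      7  3 15 25  7 12 18  1 27  3
Maximum is 27 (e.g. 3 + 4 + 5 + 6 + 9).

27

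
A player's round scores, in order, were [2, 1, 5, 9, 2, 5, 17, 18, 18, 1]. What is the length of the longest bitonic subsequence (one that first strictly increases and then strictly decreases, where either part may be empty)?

inc[i] = longest strictly increasing subsequence ending at i; dec[i] = longest strictly decreasing subsequence starting at i:
i:      1  2  3  4  5  6  7  8  9 10
a[i]:   2  1  5  9  2  5 17 18 18  1
inc:    1  1  2  3  2  3  4  5  5  1
dec:    2  1  3  3  2  2  2  2  2  1
Best peak at i=8 (value 18): inc=5, dec=2, length 5+2−1 = 6.

6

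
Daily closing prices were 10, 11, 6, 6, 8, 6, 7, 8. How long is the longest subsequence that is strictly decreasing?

3

Negate each value so 'decreasing' becomes 'increasing', then run patience tails on the negated sequence:
-10 → extends → [-10]
-11 → replaces -10 → [-11]
-6 → extends → [-11, -6]
-6 → already a tail → [-11, -6]
-8 → replaces -6 → [-11, -8]
-6 → extends → [-11, -8, -6]
-7 → replaces -6 → [-11, -8, -7]
-8 → already a tail → [-11, -8, -7]
Three tails, so the longest strictly decreasing subsequence of the original has length 3.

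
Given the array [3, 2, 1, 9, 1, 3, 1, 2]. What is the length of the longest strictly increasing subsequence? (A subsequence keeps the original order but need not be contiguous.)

2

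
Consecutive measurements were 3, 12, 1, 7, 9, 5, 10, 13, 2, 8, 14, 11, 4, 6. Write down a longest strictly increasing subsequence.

3, 7, 9, 10, 13, 14

Patience tails give the LIS length; then backtrack through the dp parents:
3 → extends → [3]
12 → extends → [3, 12]
1 → replaces 3 → [1, 12]
7 → replaces 12 → [1, 7]
9 → extends → [1, 7, 9]
5 → replaces 7 → [1, 5, 9]
10 → extends → [1, 5, 9, 10]
13 → extends → [1, 5, 9, 10, 13]
2 → replaces 5 → [1, 2, 9, 10, 13]
8 → replaces 9 → [1, 2, 8, 10, 13]
14 → extends → [1, 2, 8, 10, 13, 14]
11 → replaces 13 → [1, 2, 8, 10, 11, 14]
4 → replaces 8 → [1, 2, 4, 10, 11, 14]
6 → replaces 10 → [1, 2, 4, 6, 11, 14]
Length 6; one witness is 3, 7, 9, 10, 13, 14.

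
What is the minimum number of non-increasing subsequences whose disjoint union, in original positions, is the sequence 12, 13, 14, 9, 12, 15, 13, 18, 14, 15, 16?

6

Place each on the leftmost legal pile:
12 → new pile 1 (tops now [12])
13 → new pile 2 (tops now [12, 13])
14 → new pile 3 (tops now [12, 13, 14])
9 → pile 1 (tops now [9, 13, 14])
12 → pile 2 (tops now [9, 12, 14])
15 → new pile 4 (tops now [9, 12, 14, 15])
13 → pile 3 (tops now [9, 12, 13, 15])
18 → new pile 5 (tops now [9, 12, 13, 15, 18])
14 → pile 4 (tops now [9, 12, 13, 14, 18])
15 → pile 5 (tops now [9, 12, 13, 14, 15])
16 → new pile 6 (tops now [9, 12, 13, 14, 15, 16])
Six piles.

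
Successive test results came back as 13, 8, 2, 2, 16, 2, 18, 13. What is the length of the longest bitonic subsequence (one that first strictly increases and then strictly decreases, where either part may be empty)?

inc[i] = longest strictly increasing subsequence ending at i; dec[i] = longest strictly decreasing subsequence starting at i:
i:      1  2  3  4  5  6  7  8
a[i]:  13  8  2  2 16  2 18 13
inc:    1  1  1  1  2  1  3  2
dec:    3  2  1  1  2  1  2  1
Best peak at i=7 (value 18): inc=3, dec=2, length 3+2−1 = 4.

4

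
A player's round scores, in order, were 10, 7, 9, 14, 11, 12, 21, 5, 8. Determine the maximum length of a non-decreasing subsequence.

Track the smallest tail for each achievable length (allowing ties):
10 → extends → [10]
7 → replaces 10 → [7]
9 → extends → [7, 9]
14 → extends → [7, 9, 14]
11 → replaces 14 → [7, 9, 11]
12 → extends → [7, 9, 11, 12]
21 → extends → [7, 9, 11, 12, 21]
5 → replaces 7 → [5, 9, 11, 12, 21]
8 → replaces 9 → [5, 8, 11, 12, 21]
Five tails, so the longest non-decreasing subsequence has length 5 (e.g. 7, 9, 11, 12, 21).

5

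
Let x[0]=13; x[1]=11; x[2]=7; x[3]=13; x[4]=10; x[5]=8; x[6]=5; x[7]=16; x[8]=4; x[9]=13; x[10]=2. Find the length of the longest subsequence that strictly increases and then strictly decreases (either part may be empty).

7

inc[i] = longest strictly increasing subsequence ending at i; dec[i] = longest strictly decreasing subsequence starting at i:
i:      0  1  2  3  4  5  6  7  8  9 10
x[i]:  13 11  7 13 10  8  5 16  4 13  2
inc:    1  1  1  2  2  2  1  3  1  3  1
dec:    7  6  4  6  5  4  3  3  2  2  1
Best peak at i=0 (value 13): inc=1, dec=7, length 1+7−1 = 7.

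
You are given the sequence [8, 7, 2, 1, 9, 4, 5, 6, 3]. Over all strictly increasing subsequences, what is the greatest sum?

Let S[i] be the best sum of a strictly increasing subsequence ending at i:
i:      1  2  3  4  5  6  7  8  9
a[i]:   8  7  2  1  9  4  5  6  3
S:      8  7  2  1 17  6 11 17  5
Maximum is 17 (e.g. 8 + 9).

17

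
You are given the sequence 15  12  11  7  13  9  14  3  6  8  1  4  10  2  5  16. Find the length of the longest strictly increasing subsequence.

5

Track the smallest tail for each achievable length (strict):
15 → extends → [15]
12 → replaces 15 → [12]
11 → replaces 12 → [11]
7 → replaces 11 → [7]
13 → extends → [7, 13]
9 → replaces 13 → [7, 9]
14 → extends → [7, 9, 14]
3 → replaces 7 → [3, 9, 14]
6 → replaces 9 → [3, 6, 14]
8 → replaces 14 → [3, 6, 8]
1 → replaces 3 → [1, 6, 8]
4 → replaces 6 → [1, 4, 8]
10 → extends → [1, 4, 8, 10]
2 → replaces 4 → [1, 2, 8, 10]
5 → replaces 8 → [1, 2, 5, 10]
16 → extends → [1, 2, 5, 10, 16]
Five tails, so the longest strictly increasing subsequence has length 5 (e.g. 3, 6, 8, 10, 16).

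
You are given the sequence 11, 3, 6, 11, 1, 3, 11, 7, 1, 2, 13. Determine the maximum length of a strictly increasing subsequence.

4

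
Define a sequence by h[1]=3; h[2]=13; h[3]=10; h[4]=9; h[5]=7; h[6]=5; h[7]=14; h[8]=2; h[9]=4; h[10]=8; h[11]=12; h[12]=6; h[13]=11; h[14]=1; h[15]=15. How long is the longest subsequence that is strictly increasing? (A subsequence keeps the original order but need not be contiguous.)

5

Let dp[i] be the length of the longest such subsequence ending at index i:
i:      1  2  3  4  5  6  7  8  9 10 11 12 13 14 15
h[i]:   3 13 10  9  7  5 14  2  4  8 12  6 11  1 15
dp:     1  2  2  2  2  2  3  1  2  3  4  3  4  1  5
Maximum dp value is 5.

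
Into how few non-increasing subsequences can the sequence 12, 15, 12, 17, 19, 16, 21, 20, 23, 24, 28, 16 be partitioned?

8

Place each on the leftmost legal pile:
12 → new pile 1 (tops now [12])
15 → new pile 2 (tops now [12, 15])
12 → pile 1 (tops now [12, 15])
17 → new pile 3 (tops now [12, 15, 17])
19 → new pile 4 (tops now [12, 15, 17, 19])
16 → pile 3 (tops now [12, 15, 16, 19])
21 → new pile 5 (tops now [12, 15, 16, 19, 21])
20 → pile 5 (tops now [12, 15, 16, 19, 20])
23 → new pile 6 (tops now [12, 15, 16, 19, 20, 23])
24 → new pile 7 (tops now [12, 15, 16, 19, 20, 23, 24])
28 → new pile 8 (tops now [12, 15, 16, 19, 20, 23, 24, 28])
16 → pile 3 (tops now [12, 15, 16, 19, 20, 23, 24, 28])
Eight piles.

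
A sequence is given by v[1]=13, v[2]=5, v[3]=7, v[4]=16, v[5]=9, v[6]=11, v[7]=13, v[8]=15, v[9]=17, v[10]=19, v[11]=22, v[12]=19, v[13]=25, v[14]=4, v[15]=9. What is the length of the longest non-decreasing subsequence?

10

Track the smallest tail for each achievable length (allowing ties):
13 → extends → [13]
5 → replaces 13 → [5]
7 → extends → [5, 7]
16 → extends → [5, 7, 16]
9 → replaces 16 → [5, 7, 9]
11 → extends → [5, 7, 9, 11]
13 → extends → [5, 7, 9, 11, 13]
15 → extends → [5, 7, 9, 11, 13, 15]
17 → extends → [5, 7, 9, 11, 13, 15, 17]
19 → extends → [5, 7, 9, 11, 13, 15, 17, 19]
22 → extends → [5, 7, 9, 11, 13, 15, 17, 19, 22]
19 → replaces 22 → [5, 7, 9, 11, 13, 15, 17, 19, 19]
25 → extends → [5, 7, 9, 11, 13, 15, 17, 19, 19, 25]
4 → replaces 5 → [4, 7, 9, 11, 13, 15, 17, 19, 19, 25]
9 → replaces 11 → [4, 7, 9, 9, 13, 15, 17, 19, 19, 25]
Ten tails, so the longest non-decreasing subsequence has length 10 (e.g. 5, 7, 9, 11, 13, 15, 17, 19, 22, 25).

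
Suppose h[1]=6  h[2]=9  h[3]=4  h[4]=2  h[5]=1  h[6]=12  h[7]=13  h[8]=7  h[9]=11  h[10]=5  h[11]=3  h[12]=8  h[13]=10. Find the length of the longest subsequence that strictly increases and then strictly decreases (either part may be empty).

7

inc[i] = longest strictly increasing subsequence ending at i; dec[i] = longest strictly decreasing subsequence starting at i:
i:      1  2  3  4  5  6  7  8  9 10 11 12 13
h[i]:   6  9  4  2  1 12 13  7 11  5  3  8 10
inc:    1  2  1  1  1  3  4  2  3  2  2  3  4
dec:    4  4  3  2  1  4  4  3  3  2  1  1  1
Best peak at i=7 (value 13): inc=4, dec=4, length 4+4−1 = 7.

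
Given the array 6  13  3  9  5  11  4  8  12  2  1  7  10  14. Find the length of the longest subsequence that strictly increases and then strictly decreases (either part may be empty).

7

inc[i] = longest strictly increasing subsequence ending at i; dec[i] = longest strictly decreasing subsequence starting at i:
i:      1  2  3  4  5  6  7  8  9 10 11 12 13 14
a[i]:   6 13  3  9  5 11  4  8 12  2  1  7 10 14
inc:    1  2  1  2  2  3  2  3  4  1  1  3  4  5
dec:    5  6  3  5  4  4  3  3  3  2  1  1  1  1
Best peak at i=2 (value 13): inc=2, dec=6, length 2+6−1 = 7.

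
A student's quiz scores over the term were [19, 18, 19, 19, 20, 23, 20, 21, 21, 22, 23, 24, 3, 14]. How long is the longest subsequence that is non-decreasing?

Let dp[i] be the length of the longest such subsequence ending at index i:
i:      1  2  3  4  5  6  7  8  9 10 11 12 13 14
a[i]:  19 18 19 19 20 23 20 21 21 22 23 24  3 14
dp:     1  1  2  3  4  5  5  6  7  8  9 10  1  2
Maximum dp value is 10.

10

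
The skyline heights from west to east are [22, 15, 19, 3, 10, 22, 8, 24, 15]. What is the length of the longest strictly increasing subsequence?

Track the smallest tail for each achievable length (strict):
22 → extends → [22]
15 → replaces 22 → [15]
19 → extends → [15, 19]
3 → replaces 15 → [3, 19]
10 → replaces 19 → [3, 10]
22 → extends → [3, 10, 22]
8 → replaces 10 → [3, 8, 22]
24 → extends → [3, 8, 22, 24]
15 → replaces 22 → [3, 8, 15, 24]
Four tails, so the longest strictly increasing subsequence has length 4 (e.g. 15, 19, 22, 24).

4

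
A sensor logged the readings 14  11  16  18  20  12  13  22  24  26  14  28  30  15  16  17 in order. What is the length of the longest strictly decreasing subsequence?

2

Negate each value so 'decreasing' becomes 'increasing', then run patience tails on the negated sequence:
-14 → extends → [-14]
-11 → extends → [-14, -11]
-16 → replaces -14 → [-16, -11]
-18 → replaces -16 → [-18, -11]
-20 → replaces -18 → [-20, -11]
-12 → replaces -11 → [-20, -12]
-13 → replaces -12 → [-20, -13]
-22 → replaces -20 → [-22, -13]
-24 → replaces -22 → [-24, -13]
-26 → replaces -24 → [-26, -13]
-14 → replaces -13 → [-26, -14]
-28 → replaces -26 → [-28, -14]
-30 → replaces -28 → [-30, -14]
-15 → replaces -14 → [-30, -15]
-16 → replaces -15 → [-30, -16]
-17 → replaces -16 → [-30, -17]
Two tails, so the longest strictly decreasing subsequence of the original has length 2.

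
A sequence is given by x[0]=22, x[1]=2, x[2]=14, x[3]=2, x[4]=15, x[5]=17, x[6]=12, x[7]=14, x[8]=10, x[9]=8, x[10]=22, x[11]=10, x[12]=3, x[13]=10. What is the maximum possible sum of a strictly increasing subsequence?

70

Let S[i] be the best sum of a strictly increasing subsequence ending at i:
i:      0  1  2  3  4  5  6  7  8  9 10 11 12 13
x[i]:  22  2 14  2 15 17 12 14 10  8 22 10  3 10
S:     22  2 16  2 31 48 14 28 12 10 70 20  5 20
Maximum is 70 (e.g. 2 + 14 + 15 + 17 + 22).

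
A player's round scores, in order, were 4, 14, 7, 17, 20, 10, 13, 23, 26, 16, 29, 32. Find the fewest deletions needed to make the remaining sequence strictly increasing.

4

Fewest deletions = n − (longest strictly increasing subsequence).
Patience tails:
4 → extends → [4]
14 → extends → [4, 14]
7 → replaces 14 → [4, 7]
17 → extends → [4, 7, 17]
20 → extends → [4, 7, 17, 20]
10 → replaces 17 → [4, 7, 10, 20]
13 → replaces 20 → [4, 7, 10, 13]
23 → extends → [4, 7, 10, 13, 23]
26 → extends → [4, 7, 10, 13, 23, 26]
16 → replaces 23 → [4, 7, 10, 13, 16, 26]
29 → extends → [4, 7, 10, 13, 16, 26, 29]
32 → extends → [4, 7, 10, 13, 16, 26, 29, 32]
Longest strictly increasing subsequence has length 8, so deletions = 12 − 8 = 4.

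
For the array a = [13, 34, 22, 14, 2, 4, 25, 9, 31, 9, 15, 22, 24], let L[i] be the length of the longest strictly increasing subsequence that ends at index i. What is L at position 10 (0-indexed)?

4

dp[i] = 1 + max{dp[j] : j<i, a[j]<a[i]} (or 1 if no such j):
i:      0  1  2  3  4  5  6  7  8  9 10 11 12
a[i]:  13 34 22 14  2  4 25  9 31  9 15 22 24
dp:     1  2  2  2  1  2  3  3  4  3  4  5  6
At index 10 the value is 4.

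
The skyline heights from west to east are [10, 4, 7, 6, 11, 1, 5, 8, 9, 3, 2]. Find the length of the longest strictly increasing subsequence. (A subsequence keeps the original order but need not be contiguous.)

4

Let dp[i] be the length of the longest such subsequence ending at index i:
i:      1  2  3  4  5  6  7  8  9 10 11
a[i]:  10  4  7  6 11  1  5  8  9  3  2
dp:     1  1  2  2  3  1  2  3  4  2  2
Maximum dp value is 4.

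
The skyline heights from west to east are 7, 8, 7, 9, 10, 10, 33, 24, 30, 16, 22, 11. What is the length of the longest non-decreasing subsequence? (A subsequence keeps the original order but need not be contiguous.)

7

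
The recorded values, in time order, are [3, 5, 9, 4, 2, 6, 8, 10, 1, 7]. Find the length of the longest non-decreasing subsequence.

5

Let dp[i] be the length of the longest such subsequence ending at index i:
i:      1  2  3  4  5  6  7  8  9 10
a[i]:   3  5  9  4  2  6  8 10  1  7
dp:     1  2  3  2  1  3  4  5  1  4
Maximum dp value is 5.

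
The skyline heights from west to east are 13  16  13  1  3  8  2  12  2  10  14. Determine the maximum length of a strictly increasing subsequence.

5

Track the smallest tail for each achievable length (strict):
13 → extends → [13]
16 → extends → [13, 16]
13 → already a tail → [13, 16]
1 → replaces 13 → [1, 16]
3 → replaces 16 → [1, 3]
8 → extends → [1, 3, 8]
2 → replaces 3 → [1, 2, 8]
12 → extends → [1, 2, 8, 12]
2 → already a tail → [1, 2, 8, 12]
10 → replaces 12 → [1, 2, 8, 10]
14 → extends → [1, 2, 8, 10, 14]
Five tails, so the longest strictly increasing subsequence has length 5 (e.g. 1, 3, 8, 12, 14).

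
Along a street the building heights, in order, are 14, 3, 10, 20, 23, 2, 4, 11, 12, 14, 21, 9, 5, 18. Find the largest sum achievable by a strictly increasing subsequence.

Let S[i] be the best sum of a strictly increasing subsequence ending at i:
i:      1  2  3  4  5  6  7  8  9 10 11 12 13 14
a[i]:  14  3 10 20 23  2  4 11 12 14 21  9  5 18
S:     14  3 13 34 57  2  7 24 36 50 71 16 12 68
Maximum is 71 (e.g. 3 + 10 + 11 + 12 + 14 + 21).

71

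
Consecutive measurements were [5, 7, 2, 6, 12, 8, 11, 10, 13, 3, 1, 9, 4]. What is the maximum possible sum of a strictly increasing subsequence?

Let S[i] be the best sum of a strictly increasing subsequence ending at i:
i:      1  2  3  4  5  6  7  8  9 10 11 12 13
a[i]:   5  7  2  6 12  8 11 10 13  3  1  9  4
S:      5 12  2 11 24 20 31 30 44  5  1 29  9
Maximum is 44 (e.g. 5 + 7 + 8 + 11 + 13).

44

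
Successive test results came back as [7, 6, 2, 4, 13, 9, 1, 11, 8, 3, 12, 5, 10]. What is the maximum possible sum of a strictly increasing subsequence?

39

Let S[i] be the best sum of a strictly increasing subsequence ending at i:
i:      1  2  3  4  5  6  7  8  9 10 11 12 13
a[i]:   7  6  2  4 13  9  1 11  8  3 12  5 10
S:      7  6  2  6 20 16  1 27 15  5 39 11 26
Maximum is 39 (e.g. 7 + 9 + 11 + 12).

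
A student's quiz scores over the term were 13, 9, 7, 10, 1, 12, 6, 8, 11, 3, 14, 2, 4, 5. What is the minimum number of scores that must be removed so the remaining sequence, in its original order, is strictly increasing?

9

Fewest deletions = n − (longest strictly increasing subsequence).
Patience tails:
13 → extends → [13]
9 → replaces 13 → [9]
7 → replaces 9 → [7]
10 → extends → [7, 10]
1 → replaces 7 → [1, 10]
12 → extends → [1, 10, 12]
6 → replaces 10 → [1, 6, 12]
8 → replaces 12 → [1, 6, 8]
11 → extends → [1, 6, 8, 11]
3 → replaces 6 → [1, 3, 8, 11]
14 → extends → [1, 3, 8, 11, 14]
2 → replaces 3 → [1, 2, 8, 11, 14]
4 → replaces 8 → [1, 2, 4, 11, 14]
5 → replaces 11 → [1, 2, 4, 5, 14]
Longest strictly increasing subsequence has length 5, so deletions = 14 − 5 = 9.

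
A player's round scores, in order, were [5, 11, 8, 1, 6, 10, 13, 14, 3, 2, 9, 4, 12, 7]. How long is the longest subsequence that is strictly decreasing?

Negate each value so 'decreasing' becomes 'increasing', then run patience tails on the negated sequence:
-5 → extends → [-5]
-11 → replaces -5 → [-11]
-8 → extends → [-11, -8]
-1 → extends → [-11, -8, -1]
-6 → replaces -1 → [-11, -8, -6]
-10 → replaces -8 → [-11, -10, -6]
-13 → replaces -11 → [-13, -10, -6]
-14 → replaces -13 → [-14, -10, -6]
-3 → extends → [-14, -10, -6, -3]
-2 → extends → [-14, -10, -6, -3, -2]
-9 → replaces -6 → [-14, -10, -9, -3, -2]
-4 → replaces -3 → [-14, -10, -9, -4, -2]
-12 → replaces -10 → [-14, -12, -9, -4, -2]
-7 → replaces -4 → [-14, -12, -9, -7, -2]
Five tails, so the longest strictly decreasing subsequence of the original has length 5.

5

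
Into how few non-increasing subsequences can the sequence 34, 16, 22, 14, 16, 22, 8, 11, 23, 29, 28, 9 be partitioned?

5

The minimum number of non-increasing subsequences covering a sequence equals the length of its longest strictly increasing subsequence.
LIS length is 5 (e.g. 14, 16, 22, 23, 29), so 5 piles are needed.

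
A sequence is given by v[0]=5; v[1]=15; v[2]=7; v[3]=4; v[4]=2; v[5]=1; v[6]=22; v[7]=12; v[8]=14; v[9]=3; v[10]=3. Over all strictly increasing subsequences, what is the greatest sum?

42

Let S[i] be the best sum of a strictly increasing subsequence ending at i:
i:      0  1  2  3  4  5  6  7  8  9 10
v[i]:   5 15  7  4  2  1 22 12 14  3  3
S:      5 20 12  4  2  1 42 24 38  5  5
Maximum is 42 (e.g. 5 + 15 + 22).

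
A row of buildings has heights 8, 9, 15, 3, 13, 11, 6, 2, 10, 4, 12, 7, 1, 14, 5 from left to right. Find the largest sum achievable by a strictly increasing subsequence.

Let S[i] be the best sum of a strictly increasing subsequence ending at i:
i:      1  2  3  4  5  6  7  8  9 10 11 12 13 14 15
a[i]:   8  9 15  3 13 11  6  2 10  4 12  7  1 14  5
S:      8 17 32  3 30 28  9  2 27  7 40 16  1 54 12
Maximum is 54 (e.g. 8 + 9 + 11 + 12 + 14).

54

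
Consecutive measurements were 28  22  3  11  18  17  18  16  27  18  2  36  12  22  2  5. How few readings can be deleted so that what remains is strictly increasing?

10

Fewest deletions = n − (longest strictly increasing subsequence).
i:      1  2  3  4  5  6  7  8  9 10 11 12 13 14 15 16
a[i]:  28 22  3 11 18 17 18 16 27 18  2 36 12 22  2  5
dp:     1  1  1  2  3  3  4  3  5  4  1  6  3  5  1  2
max dp = 6, so deletions = 16 − 6 = 10.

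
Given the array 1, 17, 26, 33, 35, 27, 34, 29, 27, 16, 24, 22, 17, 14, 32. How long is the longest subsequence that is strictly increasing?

Let dp[i] be the length of the longest such subsequence ending at index i:
i:      1  2  3  4  5  6  7  8  9 10 11 12 13 14 15
a[i]:   1 17 26 33 35 27 34 29 27 16 24 22 17 14 32
dp:     1  2  3  4  5  4  5  5  4  2  3  3  3  2  6
Maximum dp value is 6.

6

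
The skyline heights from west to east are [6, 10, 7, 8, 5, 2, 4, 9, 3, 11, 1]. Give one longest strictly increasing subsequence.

6, 7, 8, 9, 11

Patience tails give the LIS length; then backtrack through the dp parents:
6 → extends → [6]
10 → extends → [6, 10]
7 → replaces 10 → [6, 7]
8 → extends → [6, 7, 8]
5 → replaces 6 → [5, 7, 8]
2 → replaces 5 → [2, 7, 8]
4 → replaces 7 → [2, 4, 8]
9 → extends → [2, 4, 8, 9]
3 → replaces 4 → [2, 3, 8, 9]
11 → extends → [2, 3, 8, 9, 11]
1 → replaces 2 → [1, 3, 8, 9, 11]
Length 5; one witness is 6, 7, 8, 9, 11.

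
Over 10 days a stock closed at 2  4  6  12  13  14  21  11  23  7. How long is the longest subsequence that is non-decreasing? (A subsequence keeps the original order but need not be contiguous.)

Let dp[i] be the length of the longest such subsequence ending at index i:
i:      1  2  3  4  5  6  7  8  9 10
a[i]:   2  4  6 12 13 14 21 11 23  7
dp:     1  2  3  4  5  6  7  4  8  4
Maximum dp value is 8.

8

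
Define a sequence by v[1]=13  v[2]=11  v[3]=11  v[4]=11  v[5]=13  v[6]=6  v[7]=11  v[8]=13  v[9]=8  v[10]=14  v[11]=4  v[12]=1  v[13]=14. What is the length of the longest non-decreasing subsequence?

7

Track the smallest tail for each achievable length (allowing ties):
13 → extends → [13]
11 → replaces 13 → [11]
11 → extends → [11, 11]
11 → extends → [11, 11, 11]
13 → extends → [11, 11, 11, 13]
6 → replaces 11 → [6, 11, 11, 13]
11 → replaces 13 → [6, 11, 11, 11]
13 → extends → [6, 11, 11, 11, 13]
8 → replaces 11 → [6, 8, 11, 11, 13]
14 → extends → [6, 8, 11, 11, 13, 14]
4 → replaces 6 → [4, 8, 11, 11, 13, 14]
1 → replaces 4 → [1, 8, 11, 11, 13, 14]
14 → extends → [1, 8, 11, 11, 13, 14, 14]
Seven tails, so the longest non-decreasing subsequence has length 7 (e.g. 11, 11, 11, 13, 13, 14, 14).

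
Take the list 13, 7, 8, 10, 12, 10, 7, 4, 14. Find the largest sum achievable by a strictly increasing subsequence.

51

Let S[i] be the best sum of a strictly increasing subsequence ending at i:
i:      1  2  3  4  5  6  7  8  9
a[i]:  13  7  8 10 12 10  7  4 14
S:     13  7 15 25 37 25  7  4 51
Maximum is 51 (e.g. 7 + 8 + 10 + 12 + 14).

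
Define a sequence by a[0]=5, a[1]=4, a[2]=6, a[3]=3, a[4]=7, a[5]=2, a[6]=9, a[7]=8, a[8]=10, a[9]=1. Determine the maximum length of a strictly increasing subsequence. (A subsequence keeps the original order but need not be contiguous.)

Let dp[i] be the length of the longest such subsequence ending at index i:
i:      0  1  2  3  4  5  6  7  8  9
a[i]:   5  4  6  3  7  2  9  8 10  1
dp:     1  1  2  1  3  1  4  4  5  1
Maximum dp value is 5.

5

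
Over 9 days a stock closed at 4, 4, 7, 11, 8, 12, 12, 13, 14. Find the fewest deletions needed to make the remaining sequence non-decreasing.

1

Fewest deletions = n − (longest non-decreasing subsequence).
Patience tails:
4 → extends → [4]
4 → extends → [4, 4]
7 → extends → [4, 4, 7]
11 → extends → [4, 4, 7, 11]
8 → replaces 11 → [4, 4, 7, 8]
12 → extends → [4, 4, 7, 8, 12]
12 → extends → [4, 4, 7, 8, 12, 12]
13 → extends → [4, 4, 7, 8, 12, 12, 13]
14 → extends → [4, 4, 7, 8, 12, 12, 13, 14]
Longest non-decreasing subsequence has length 8, so deletions = 9 − 8 = 1.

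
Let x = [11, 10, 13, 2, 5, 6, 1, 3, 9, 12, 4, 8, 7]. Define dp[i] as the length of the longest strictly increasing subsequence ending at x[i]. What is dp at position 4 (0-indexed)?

2

dp[i] = 1 + max{dp[j] : j<i, x[j]<x[i]} (or 1 if no such j):
i:      0  1  2  3  4  5  6  7  8  9 10 11 12
x[i]:  11 10 13  2  5  6  1  3  9 12  4  8  7
dp:     1  1  2  1  2  3  1  2  4  5  3  4  4
At index 4 the value is 2.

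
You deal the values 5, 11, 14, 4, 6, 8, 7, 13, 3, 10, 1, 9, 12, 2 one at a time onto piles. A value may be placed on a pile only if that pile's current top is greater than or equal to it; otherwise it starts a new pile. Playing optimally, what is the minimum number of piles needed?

5

The minimum number of non-increasing subsequences covering a sequence equals the length of its longest strictly increasing subsequence.
LIS length is 5 (e.g. 5, 6, 8, 10, 12), so 5 piles are needed.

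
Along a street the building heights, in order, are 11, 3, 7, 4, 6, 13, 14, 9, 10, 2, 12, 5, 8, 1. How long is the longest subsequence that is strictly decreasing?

Negate each value so 'decreasing' becomes 'increasing', then run patience tails on the negated sequence:
-11 → extends → [-11]
-3 → extends → [-11, -3]
-7 → replaces -3 → [-11, -7]
-4 → extends → [-11, -7, -4]
-6 → replaces -4 → [-11, -7, -6]
-13 → replaces -11 → [-13, -7, -6]
-14 → replaces -13 → [-14, -7, -6]
-9 → replaces -7 → [-14, -9, -6]
-10 → replaces -9 → [-14, -10, -6]
-2 → extends → [-14, -10, -6, -2]
-12 → replaces -10 → [-14, -12, -6, -2]
-5 → replaces -2 → [-14, -12, -6, -5]
-8 → replaces -6 → [-14, -12, -8, -5]
-1 → extends → [-14, -12, -8, -5, -1]
Five tails, so the longest strictly decreasing subsequence of the original has length 5.

5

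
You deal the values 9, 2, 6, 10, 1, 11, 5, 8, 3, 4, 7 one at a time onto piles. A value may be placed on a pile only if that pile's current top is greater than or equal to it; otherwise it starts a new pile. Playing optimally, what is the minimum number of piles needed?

4

Place each on the leftmost legal pile:
9 → new pile 1 (tops now [9])
2 → pile 1 (tops now [2])
6 → new pile 2 (tops now [2, 6])
10 → new pile 3 (tops now [2, 6, 10])
1 → pile 1 (tops now [1, 6, 10])
11 → new pile 4 (tops now [1, 6, 10, 11])
5 → pile 2 (tops now [1, 5, 10, 11])
8 → pile 3 (tops now [1, 5, 8, 11])
3 → pile 2 (tops now [1, 3, 8, 11])
4 → pile 3 (tops now [1, 3, 4, 11])
7 → pile 4 (tops now [1, 3, 4, 7])
Four piles.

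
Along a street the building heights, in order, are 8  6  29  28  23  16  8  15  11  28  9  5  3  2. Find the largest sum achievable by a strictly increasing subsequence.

59

Let S[i] be the best sum of a strictly increasing subsequence ending at i:
i:      1  2  3  4  5  6  7  8  9 10 11 12 13 14
a[i]:   8  6 29 28 23 16  8 15 11 28  9  5  3  2
S:      8  6 37 36 31 24 14 29 25 59 23  5  3  2
Maximum is 59 (e.g. 8 + 23 + 28).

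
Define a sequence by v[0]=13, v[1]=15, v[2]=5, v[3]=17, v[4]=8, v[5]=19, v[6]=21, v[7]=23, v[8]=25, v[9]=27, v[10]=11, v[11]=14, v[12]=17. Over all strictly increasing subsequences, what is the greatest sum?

160

Let S[i] be the best sum of a strictly increasing subsequence ending at i:
i:       0   1   2   3   4   5   6   7   8   9  10  11  12
v[i]:   13  15   5  17   8  19  21  23  25  27  11  14  17
S:      13  28   5  45  13  64  85 108 133 160  24  38  55
Maximum is 160 (e.g. 13 + 15 + 17 + 19 + 21 + 23 + 25 + 27).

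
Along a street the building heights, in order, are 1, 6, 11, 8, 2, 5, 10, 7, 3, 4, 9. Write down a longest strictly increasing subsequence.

Patience tails give the LIS length; then backtrack through the dp parents:
1 → extends → [1]
6 → extends → [1, 6]
11 → extends → [1, 6, 11]
8 → replaces 11 → [1, 6, 8]
2 → replaces 6 → [1, 2, 8]
5 → replaces 8 → [1, 2, 5]
10 → extends → [1, 2, 5, 10]
7 → replaces 10 → [1, 2, 5, 7]
3 → replaces 5 → [1, 2, 3, 7]
4 → replaces 7 → [1, 2, 3, 4]
9 → extends → [1, 2, 3, 4, 9]
Length 5; one witness is 1, 2, 5, 7, 9.

1, 2, 5, 7, 9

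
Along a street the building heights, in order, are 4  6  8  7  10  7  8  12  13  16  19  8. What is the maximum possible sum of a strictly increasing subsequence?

Let S[i] be the best sum of a strictly increasing subsequence ending at i:
i:      1  2  3  4  5  6  7  8  9 10 11 12
a[i]:   4  6  8  7 10  7  8 12 13 16 19  8
S:      4 10 18 17 28 17 25 40 53 69 88 25
Maximum is 88 (e.g. 4 + 6 + 8 + 10 + 12 + 13 + 16 + 19).

88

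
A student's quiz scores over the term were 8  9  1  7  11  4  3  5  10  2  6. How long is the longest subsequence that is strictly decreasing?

Negate each value so 'decreasing' becomes 'increasing', then run patience tails on the negated sequence:
-8 → extends → [-8]
-9 → replaces -8 → [-9]
-1 → extends → [-9, -1]
-7 → replaces -1 → [-9, -7]
-11 → replaces -9 → [-11, -7]
-4 → extends → [-11, -7, -4]
-3 → extends → [-11, -7, -4, -3]
-5 → replaces -4 → [-11, -7, -5, -3]
-10 → replaces -7 → [-11, -10, -5, -3]
-2 → extends → [-11, -10, -5, -3, -2]
-6 → replaces -5 → [-11, -10, -6, -3, -2]
Five tails, so the longest strictly decreasing subsequence of the original has length 5.

5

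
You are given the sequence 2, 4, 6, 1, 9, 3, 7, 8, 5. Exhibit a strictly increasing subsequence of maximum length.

2, 4, 6, 7, 8

Patience tails give the LIS length; then backtrack through the dp parents:
2 → extends → [2]
4 → extends → [2, 4]
6 → extends → [2, 4, 6]
1 → replaces 2 → [1, 4, 6]
9 → extends → [1, 4, 6, 9]
3 → replaces 4 → [1, 3, 6, 9]
7 → replaces 9 → [1, 3, 6, 7]
8 → extends → [1, 3, 6, 7, 8]
5 → replaces 6 → [1, 3, 5, 7, 8]
Length 5; one witness is 2, 4, 6, 7, 8.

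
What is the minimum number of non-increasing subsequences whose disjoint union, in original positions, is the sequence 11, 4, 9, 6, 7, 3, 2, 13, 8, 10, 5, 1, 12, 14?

The minimum number of non-increasing subsequences covering a sequence equals the length of its longest strictly increasing subsequence.
LIS length is 7 (e.g. 4, 6, 7, 8, 10, 12, 14), so 7 piles are needed.

7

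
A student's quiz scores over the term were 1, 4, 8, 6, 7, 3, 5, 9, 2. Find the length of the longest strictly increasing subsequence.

5

Track the smallest tail for each achievable length (strict):
1 → extends → [1]
4 → extends → [1, 4]
8 → extends → [1, 4, 8]
6 → replaces 8 → [1, 4, 6]
7 → extends → [1, 4, 6, 7]
3 → replaces 4 → [1, 3, 6, 7]
5 → replaces 6 → [1, 3, 5, 7]
9 → extends → [1, 3, 5, 7, 9]
2 → replaces 3 → [1, 2, 5, 7, 9]
Five tails, so the longest strictly increasing subsequence has length 5 (e.g. 1, 4, 6, 7, 9).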